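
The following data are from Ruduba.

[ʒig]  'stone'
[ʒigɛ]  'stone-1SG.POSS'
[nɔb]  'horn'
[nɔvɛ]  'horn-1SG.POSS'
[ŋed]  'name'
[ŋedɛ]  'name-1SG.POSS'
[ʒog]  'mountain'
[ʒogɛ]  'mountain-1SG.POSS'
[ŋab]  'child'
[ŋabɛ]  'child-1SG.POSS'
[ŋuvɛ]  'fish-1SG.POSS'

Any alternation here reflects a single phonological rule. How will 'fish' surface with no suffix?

'horn' shows [b] ~ [v] at the end of the stem ([nɔb] vs [nɔvɛ]).
But 'child' keeps [b] in both environments ([ŋab], [ŋabɛ]), so there is no rule changing /b/ to [v] before the 1SG.POSS suffix.
So /v/ is underlying, and a rule of word-final hardening — voiced fricatives become stops word-finally — gives [b].
From [ŋuvɛ] the stem 'fish' is /ŋuv/; word-finally this yields [ŋub].

[ŋub]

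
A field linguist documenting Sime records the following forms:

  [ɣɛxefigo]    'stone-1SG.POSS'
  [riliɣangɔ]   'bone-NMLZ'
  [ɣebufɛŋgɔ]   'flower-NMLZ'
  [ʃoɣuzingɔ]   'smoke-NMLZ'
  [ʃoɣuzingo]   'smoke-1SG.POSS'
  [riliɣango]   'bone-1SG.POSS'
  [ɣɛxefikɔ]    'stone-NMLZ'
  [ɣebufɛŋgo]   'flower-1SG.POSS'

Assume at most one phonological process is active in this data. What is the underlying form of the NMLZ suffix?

The NMLZ suffix surfaces as [-gɔ] and [-kɔ], depending on the final segment of the stem.
The 1SG.POSS suffix, which begins with [g], is invariant after every stem; so [g] is not altered by any rule here.
The NMLZ suffix is therefore /-kɔ/ underlyingly, with post-nasal voicing: voiceless stops become voiced after a nasal.

/-kɔ/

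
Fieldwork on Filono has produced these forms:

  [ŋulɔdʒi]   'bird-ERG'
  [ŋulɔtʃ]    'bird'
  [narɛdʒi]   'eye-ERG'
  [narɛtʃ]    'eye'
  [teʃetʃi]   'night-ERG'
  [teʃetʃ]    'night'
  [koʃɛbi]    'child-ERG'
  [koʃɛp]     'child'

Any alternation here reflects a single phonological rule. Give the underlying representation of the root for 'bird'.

/ŋulɔdʒ/

The root 'bird' surfaces as [ŋulɔdʒi] and [ŋulɔtʃ], with a stem-final [dʒ] ~ [tʃ] alternation.
The stem 'night' ([teʃetʃi], [teʃetʃ]) shows [tʃ] unchanged in both environments, so [tʃ] cannot be basic with [dʒ] derived before the ERG suffix.
Therefore /dʒ/ is basic and [tʃ] is derived by word-final obstruent devoicing (voiced obstruents become voiceless word-finally).
So 'bird' = /ŋulɔdʒ/.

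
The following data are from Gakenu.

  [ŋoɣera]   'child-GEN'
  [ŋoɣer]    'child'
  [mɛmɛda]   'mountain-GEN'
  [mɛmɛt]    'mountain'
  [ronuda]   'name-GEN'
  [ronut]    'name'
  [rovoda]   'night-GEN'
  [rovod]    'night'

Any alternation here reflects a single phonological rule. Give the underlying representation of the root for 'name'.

/ronut/

The stem for 'name' ends in [d] in [ronuda] but [t] in [ronut].
Compare 'night', with invariant [d] in [rovoda] and [rovod]: an analysis with underlying /d/ and a rule producing [t] in isolation would wrongly predict alternation here too.
Therefore /t/ is basic and [d] is derived by intervocalic voicing (voiceless stops become voiced between vowels).
Hence 'name' is /ronut/ underlyingly.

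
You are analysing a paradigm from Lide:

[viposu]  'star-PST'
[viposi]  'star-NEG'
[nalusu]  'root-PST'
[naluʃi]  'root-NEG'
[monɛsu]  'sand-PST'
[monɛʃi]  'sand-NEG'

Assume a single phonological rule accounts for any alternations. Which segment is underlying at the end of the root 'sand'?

/ʃ/

In [monɛsu] and [monɛʃi] the final segment of 'sand' alternates: [s] ~ [ʃ].
If /s/ were underlying and a rule turned it into [ʃ] before the NEG suffix, 'star' would also alternate; but it has [s] in both [viposu] and [viposi].
The underlying segment must be /ʃ/; palato-alveolar /ʃ/ becomes [s] when no front vowel follows, yielding [s] there.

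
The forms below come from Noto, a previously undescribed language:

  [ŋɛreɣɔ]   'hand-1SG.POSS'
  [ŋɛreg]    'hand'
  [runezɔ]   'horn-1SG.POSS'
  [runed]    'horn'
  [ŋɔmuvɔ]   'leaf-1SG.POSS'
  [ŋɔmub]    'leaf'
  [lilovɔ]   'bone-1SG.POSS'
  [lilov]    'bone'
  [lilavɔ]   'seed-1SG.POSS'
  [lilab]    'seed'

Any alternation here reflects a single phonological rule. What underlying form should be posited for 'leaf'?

'leaf' shows [v] ~ [b] at the end of the stem ([ŋɔmuvɔ] vs [ŋɔmub]).
But 'bone' keeps [v] in both environments ([lilovɔ], [lilov]), so there is no rule changing /v/ to [b] in isolation.
The underlying segment must be /b/; voiced stops become fricatives between vowels, yielding [v] there.

/ŋɔmub/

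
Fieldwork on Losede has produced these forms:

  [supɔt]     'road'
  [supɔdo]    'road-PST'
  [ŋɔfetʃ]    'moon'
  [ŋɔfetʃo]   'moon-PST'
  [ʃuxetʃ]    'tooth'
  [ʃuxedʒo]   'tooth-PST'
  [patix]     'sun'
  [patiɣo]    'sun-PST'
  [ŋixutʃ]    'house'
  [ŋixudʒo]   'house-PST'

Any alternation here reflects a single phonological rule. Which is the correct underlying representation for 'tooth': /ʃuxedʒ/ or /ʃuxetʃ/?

/ʃuxedʒ/

In [ʃuxetʃ] and [ʃuxedʒo] the final segment of 'tooth' alternates: [tʃ] ~ [dʒ].
The stem 'moon' ([ŋɔfetʃ], [ŋɔfetʃo]) shows [tʃ] unchanged in both environments, so [tʃ] cannot be basic with [dʒ] derived before the PST suffix.
Therefore /dʒ/ is basic and [tʃ] is derived by word-final obstruent devoicing (voiced obstruents become voiceless word-finally).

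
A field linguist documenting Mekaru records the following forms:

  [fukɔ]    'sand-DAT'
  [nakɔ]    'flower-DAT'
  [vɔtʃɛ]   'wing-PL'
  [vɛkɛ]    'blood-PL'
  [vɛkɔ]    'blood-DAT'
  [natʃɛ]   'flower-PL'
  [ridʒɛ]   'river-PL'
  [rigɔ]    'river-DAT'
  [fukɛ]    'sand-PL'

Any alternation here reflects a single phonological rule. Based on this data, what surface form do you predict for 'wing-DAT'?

[vɔkɔ]

The stem for 'flower' ends in [tʃ] in [natʃɛ] but [k] in [nakɔ].
The stem 'blood' ([vɛkɛ], [vɛkɔ]) shows [k] unchanged in both environments, so [k] cannot be basic with [tʃ] derived before the PL suffix.
The alternation reflects depalatalization: palato-alveolar /tʃ/ and /dʒ/ become [k] and [g] when no front vowel follows. /tʃ/ is underlying.
From [vɔtʃɛ] the stem 'wing' is /vɔtʃ/; when no front vowel follows this yields [vɔkɔ].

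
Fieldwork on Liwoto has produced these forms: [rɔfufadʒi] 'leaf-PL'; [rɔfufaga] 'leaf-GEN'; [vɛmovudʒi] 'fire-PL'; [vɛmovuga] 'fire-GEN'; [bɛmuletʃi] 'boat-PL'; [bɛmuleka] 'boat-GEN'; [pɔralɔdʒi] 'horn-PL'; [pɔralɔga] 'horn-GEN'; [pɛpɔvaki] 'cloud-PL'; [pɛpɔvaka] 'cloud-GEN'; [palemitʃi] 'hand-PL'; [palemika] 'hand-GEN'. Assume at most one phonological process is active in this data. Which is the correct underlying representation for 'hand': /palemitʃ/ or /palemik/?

/palemitʃ/

In [palemitʃi] and [palemika] the final segment of 'hand' alternates: [tʃ] ~ [k].
If /k/ were underlying and a rule turned it into [tʃ] before the PL suffix, 'cloud' would also alternate; but it has [k] in both [pɛpɔvaki] and [pɛpɔvaka].
So /tʃ/ is underlying, and a rule of depalatalization — palato-alveolar /tʃ/ and /dʒ/ become [k] and [g] when no front vowel follows — gives [k].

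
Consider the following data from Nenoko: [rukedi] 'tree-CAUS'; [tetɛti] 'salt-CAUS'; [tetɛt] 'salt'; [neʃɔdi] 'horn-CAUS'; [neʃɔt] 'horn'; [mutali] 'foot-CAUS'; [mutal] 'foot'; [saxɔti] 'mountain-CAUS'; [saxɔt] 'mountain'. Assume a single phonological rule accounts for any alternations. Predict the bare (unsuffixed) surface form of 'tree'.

'horn' shows [d] ~ [t] at the end of the stem ([neʃɔdi] vs [neʃɔt]).
The stem 'salt' ([tetɛti], [tetɛt]) shows [t] unchanged in both environments, so [t] cannot be basic with [d] derived before the CAUS suffix.
Therefore /d/ is basic and [t] is derived by word-final obstruent devoicing (voiced obstruents become voiceless word-finally).
The one attested form of 'tree', [rukedi], shows underlying /ruked/. Applying the same rule word-finally gives [ruket].

[ruket]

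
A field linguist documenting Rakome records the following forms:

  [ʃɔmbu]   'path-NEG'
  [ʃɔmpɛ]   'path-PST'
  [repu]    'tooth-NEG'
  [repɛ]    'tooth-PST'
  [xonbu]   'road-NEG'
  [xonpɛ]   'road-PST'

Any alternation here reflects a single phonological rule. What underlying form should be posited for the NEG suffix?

The NEG morpheme has two allomorphs, [-bu] and [-pu].
The PST suffix, which begins with [p], is invariant after every stem; so [p] is not altered by any rule here.
So the underlying form is /-bu/, and voiced stops become voiceless after a vowel.

/-bu/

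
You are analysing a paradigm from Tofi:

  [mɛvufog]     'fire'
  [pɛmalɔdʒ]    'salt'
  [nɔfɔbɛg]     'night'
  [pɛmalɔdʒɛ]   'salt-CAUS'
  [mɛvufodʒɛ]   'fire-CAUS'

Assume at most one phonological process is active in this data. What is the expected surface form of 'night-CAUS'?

[nɔfɔbɛdʒɛ]

The root 'fire' surfaces as [mɛvufodʒɛ] and [mɛvufog], with a stem-final [dʒ] ~ [g] alternation.
The stem 'salt' ([pɛmalɔdʒɛ], [pɛmalɔdʒ]) shows [dʒ] unchanged in both environments, so [dʒ] cannot be basic with [g] derived in isolation.
The alternation reflects palatalization before a front vowel: /g/ becomes palato-alveolar [dʒ] before a front vowel. /g/ is underlying.
The one attested form of 'night', [nɔfɔbɛg], shows underlying /nɔfɔbɛg/. Applying the same rule before a front vowel gives [nɔfɔbɛdʒɛ].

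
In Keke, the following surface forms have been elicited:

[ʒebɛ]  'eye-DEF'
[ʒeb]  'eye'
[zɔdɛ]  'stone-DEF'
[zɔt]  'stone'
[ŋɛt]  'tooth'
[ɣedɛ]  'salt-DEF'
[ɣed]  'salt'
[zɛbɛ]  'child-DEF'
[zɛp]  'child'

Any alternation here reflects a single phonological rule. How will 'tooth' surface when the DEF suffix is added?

The root 'stone' surfaces as [zɔdɛ] and [zɔt], with a stem-final [d] ~ [t] alternation.
Compare 'salt', with invariant [d] in [ɣedɛ] and [ɣed]: an analysis with underlying /d/ and a rule producing [t] in isolation would wrongly predict alternation here too.
So /t/ is underlying, and a rule of intervocalic voicing — voiceless stops become voiced between vowels — gives [d].
From [ŋɛt] the stem 'tooth' is /ŋɛt/; between vowels this yields [ŋɛdɛ].

[ŋɛdɛ]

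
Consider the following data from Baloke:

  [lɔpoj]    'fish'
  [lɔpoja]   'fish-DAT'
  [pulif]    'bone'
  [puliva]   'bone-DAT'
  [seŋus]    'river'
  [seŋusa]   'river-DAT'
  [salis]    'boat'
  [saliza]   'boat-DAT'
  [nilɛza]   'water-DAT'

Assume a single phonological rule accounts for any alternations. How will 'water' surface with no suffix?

[nilɛs]

In [salis] and [saliza] the final segment of 'boat' alternates: [s] ~ [z].
The stem 'river' ([seŋus], [seŋusa]) shows [s] unchanged in both environments, so [s] cannot be basic with [z] derived before the DAT suffix.
So /z/ is underlying, and a rule of word-final obstruent devoicing — voiced obstruents become voiceless word-finally — gives [s].
From [nilɛza] the stem 'water' is /nilɛz/; word-finally this yields [nilɛs].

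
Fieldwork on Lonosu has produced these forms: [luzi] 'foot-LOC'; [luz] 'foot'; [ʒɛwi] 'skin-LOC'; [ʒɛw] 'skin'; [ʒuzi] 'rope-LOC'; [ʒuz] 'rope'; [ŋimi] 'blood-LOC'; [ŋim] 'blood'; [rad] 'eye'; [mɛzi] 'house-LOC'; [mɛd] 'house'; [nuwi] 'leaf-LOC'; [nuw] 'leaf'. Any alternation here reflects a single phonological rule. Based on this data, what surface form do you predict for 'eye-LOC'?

[razi]

The root 'house' surfaces as [mɛzi] and [mɛd], with a stem-final [z] ~ [d] alternation.
If /z/ were underlying and a rule turned it into [d] in isolation, 'foot' would also alternate; but it has [z] in both [luzi] and [luz].
So /d/ is underlying, and a rule of intervocalic spirantization — voiced stops become fricatives between vowels — gives [z].
From [rad] the stem 'eye' is /rad/; between vowels this yields [razi].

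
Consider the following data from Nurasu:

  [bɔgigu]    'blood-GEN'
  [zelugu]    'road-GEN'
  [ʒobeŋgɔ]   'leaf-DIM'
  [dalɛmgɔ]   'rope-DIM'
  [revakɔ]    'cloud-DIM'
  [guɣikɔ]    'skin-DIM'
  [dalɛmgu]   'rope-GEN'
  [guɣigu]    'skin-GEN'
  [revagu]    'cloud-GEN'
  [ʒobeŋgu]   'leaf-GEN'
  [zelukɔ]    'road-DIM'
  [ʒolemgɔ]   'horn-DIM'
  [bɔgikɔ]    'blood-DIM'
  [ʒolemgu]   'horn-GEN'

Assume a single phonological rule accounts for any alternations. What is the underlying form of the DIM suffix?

The DIM morpheme has two allomorphs, [-gɔ] and [-kɔ].
The GEN suffix, which begins with [g], is invariant after every stem; so [g] is not altered by any rule here.
The DIM suffix is therefore /-kɔ/ underlyingly, with post-nasal voicing: voiceless stops become voiced after a nasal.

/-kɔ/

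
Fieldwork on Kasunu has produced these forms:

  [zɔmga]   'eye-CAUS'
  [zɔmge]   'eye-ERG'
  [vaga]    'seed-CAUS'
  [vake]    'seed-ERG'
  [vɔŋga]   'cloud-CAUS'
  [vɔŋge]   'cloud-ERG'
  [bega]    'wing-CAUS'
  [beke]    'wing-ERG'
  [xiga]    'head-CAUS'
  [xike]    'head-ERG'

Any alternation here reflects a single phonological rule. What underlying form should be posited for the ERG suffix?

/-ke/

The ERG morpheme has two allomorphs, [-ge] and [-ke].
By contrast the CAUS suffix keeps its initial [g] throughout — that segment must be underlying.
So the underlying form is /-ke/, and voiceless stops become voiced after a nasal.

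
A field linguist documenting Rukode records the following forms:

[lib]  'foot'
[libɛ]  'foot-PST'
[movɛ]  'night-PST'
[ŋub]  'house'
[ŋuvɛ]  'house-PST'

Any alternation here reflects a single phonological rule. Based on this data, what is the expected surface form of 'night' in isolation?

[mob]

The root 'house' surfaces as [ŋub] and [ŋuvɛ], with a stem-final [b] ~ [v] alternation.
Compare 'foot', with invariant [b] in [lib] and [libɛ]: an analysis with underlying /b/ and a rule producing [v] before the PST suffix would wrongly predict alternation here too.
The alternation reflects word-final hardening: voiced fricatives become stops word-finally. /v/ is underlying.
The one attested form of 'night', [movɛ], shows underlying /mov/. Applying the same rule word-finally gives [mob].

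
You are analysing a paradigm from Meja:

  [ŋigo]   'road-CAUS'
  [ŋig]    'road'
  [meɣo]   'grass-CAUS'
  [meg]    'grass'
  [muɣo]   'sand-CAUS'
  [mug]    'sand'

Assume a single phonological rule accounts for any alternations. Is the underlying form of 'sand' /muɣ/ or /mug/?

/muɣ/

'sand' shows [ɣ] ~ [g] at the end of the stem ([muɣo] vs [mug]).
The stem 'road' ([ŋigo], [ŋig]) shows [g] unchanged in both environments, so [g] cannot be basic with [ɣ] derived before the CAUS suffix.
The alternation reflects word-final hardening: voiced fricatives become stops word-finally. /ɣ/ is underlying.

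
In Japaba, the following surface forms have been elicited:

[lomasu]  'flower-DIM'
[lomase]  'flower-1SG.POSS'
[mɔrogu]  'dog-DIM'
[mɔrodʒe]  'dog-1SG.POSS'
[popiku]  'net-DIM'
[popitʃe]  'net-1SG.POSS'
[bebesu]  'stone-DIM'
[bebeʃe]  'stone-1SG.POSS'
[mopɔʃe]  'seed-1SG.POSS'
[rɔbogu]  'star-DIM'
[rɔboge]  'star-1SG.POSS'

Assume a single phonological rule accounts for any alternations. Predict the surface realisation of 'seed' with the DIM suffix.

The root 'stone' surfaces as [bebesu] and [bebeʃe], with a stem-final [s] ~ [ʃ] alternation.
If /s/ were underlying and a rule turned it into [ʃ] before the 1SG.POSS suffix, 'flower' would also alternate; but it has [s] in both [lomasu] and [lomase].
So /ʃ/ is underlying, and a rule of depalatalization — palato-alveolar /tʃ/, /dʒ/ and /ʃ/ become [k], [g] and [s] when no front vowel follows — gives [s].
The one attested form of 'seed', [mopɔʃe], shows underlying /mopɔʃ/. Applying the same rule when no front vowel follows gives [mopɔsu].

[mopɔsu]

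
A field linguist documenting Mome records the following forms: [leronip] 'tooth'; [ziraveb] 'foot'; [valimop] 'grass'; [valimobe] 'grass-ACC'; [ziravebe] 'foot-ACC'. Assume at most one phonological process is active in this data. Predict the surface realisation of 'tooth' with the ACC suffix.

[leronibe]

The stem for 'grass' ends in [b] in [valimobe] but [p] in [valimop].
If /b/ were underlying and a rule turned it into [p] in isolation, 'foot' would also alternate; but it has [b] in both [ziravebe] and [ziraveb].
So /p/ is underlying, and a rule of intervocalic voicing — voiceless stops become voiced between vowels — gives [b].
The one attested form of 'tooth', [leronip], shows underlying /leronip/. Applying the same rule between vowels gives [leronibe].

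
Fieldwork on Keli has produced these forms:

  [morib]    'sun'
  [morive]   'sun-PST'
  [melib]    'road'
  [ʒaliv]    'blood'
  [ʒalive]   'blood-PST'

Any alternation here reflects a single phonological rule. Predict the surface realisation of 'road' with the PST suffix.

[melive]

The root 'sun' surfaces as [morib] and [morive], with a stem-final [b] ~ [v] alternation.
The stem 'blood' ([ʒaliv], [ʒalive]) shows [v] unchanged in both environments, so [v] cannot be basic with [b] derived in isolation.
Therefore /b/ is basic and [v] is derived by intervocalic spirantization (voiced stops become fricatives between vowels).
The one attested form of 'road', [melib], shows underlying /melib/. Applying the same rule between vowels gives [melive].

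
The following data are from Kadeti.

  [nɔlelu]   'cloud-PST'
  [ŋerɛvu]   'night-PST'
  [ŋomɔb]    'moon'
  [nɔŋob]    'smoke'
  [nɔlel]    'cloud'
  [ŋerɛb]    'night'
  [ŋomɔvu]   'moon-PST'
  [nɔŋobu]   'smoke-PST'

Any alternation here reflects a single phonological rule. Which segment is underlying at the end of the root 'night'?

'night' shows [v] ~ [b] at the end of the stem ([ŋerɛvu] vs [ŋerɛb]).
If /b/ were underlying and a rule turned it into [v] before the PST suffix, 'smoke' would also alternate; but it has [b] in both [nɔŋobu] and [nɔŋob].
The underlying segment must be /v/; voiced fricatives become stops word-finally, yielding [b] there.

/v/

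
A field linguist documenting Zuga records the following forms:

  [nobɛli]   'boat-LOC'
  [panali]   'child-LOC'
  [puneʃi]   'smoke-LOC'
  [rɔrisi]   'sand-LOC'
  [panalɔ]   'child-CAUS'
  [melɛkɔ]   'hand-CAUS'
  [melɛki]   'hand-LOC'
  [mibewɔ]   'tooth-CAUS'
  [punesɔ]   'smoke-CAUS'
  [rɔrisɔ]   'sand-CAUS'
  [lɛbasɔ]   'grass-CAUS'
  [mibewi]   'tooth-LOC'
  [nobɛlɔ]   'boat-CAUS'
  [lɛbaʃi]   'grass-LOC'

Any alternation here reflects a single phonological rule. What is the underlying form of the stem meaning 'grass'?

/lɛbaʃ/

The stem for 'grass' ends in [s] in [lɛbasɔ] but [ʃ] in [lɛbaʃi].
The stem 'sand' ([rɔrisɔ], [rɔrisi]) shows [s] unchanged in both environments, so [s] cannot be basic with [ʃ] derived before the LOC suffix.
So /ʃ/ is underlying, and a rule of depalatalization — palato-alveolar /ʃ/ becomes [s] when no front vowel follows — gives [s].
The underlying form of 'grass' is therefore /lɛbaʃ/.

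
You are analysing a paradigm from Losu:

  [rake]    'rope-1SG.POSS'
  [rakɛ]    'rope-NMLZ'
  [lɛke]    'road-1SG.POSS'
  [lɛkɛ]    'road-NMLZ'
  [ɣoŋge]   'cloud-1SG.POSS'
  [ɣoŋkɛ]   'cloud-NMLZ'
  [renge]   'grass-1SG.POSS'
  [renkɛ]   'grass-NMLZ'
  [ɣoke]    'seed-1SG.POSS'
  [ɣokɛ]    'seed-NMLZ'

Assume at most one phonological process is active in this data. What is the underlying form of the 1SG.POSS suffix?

The 1SG.POSS suffix surfaces as [-ge] and [-ke], depending on the final segment of the stem.
The NMLZ suffix, which begins with [k], is invariant after every stem; so [k] is not altered by any rule here.
So the underlying form is /-ge/, and voiced stops become voiceless after a vowel.

/-ge/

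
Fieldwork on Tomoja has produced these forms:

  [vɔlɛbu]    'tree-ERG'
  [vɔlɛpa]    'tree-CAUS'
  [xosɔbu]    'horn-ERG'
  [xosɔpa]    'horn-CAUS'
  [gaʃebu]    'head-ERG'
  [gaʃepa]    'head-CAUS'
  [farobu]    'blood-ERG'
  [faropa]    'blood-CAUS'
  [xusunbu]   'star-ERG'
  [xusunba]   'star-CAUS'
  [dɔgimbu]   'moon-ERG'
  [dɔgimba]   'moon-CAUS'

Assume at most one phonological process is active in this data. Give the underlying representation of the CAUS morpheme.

/-pa/

The CAUS morpheme has two allomorphs, [-ba] and [-pa].
By contrast the ERG suffix keeps its initial [b] throughout — that segment must be underlying.
So the underlying form is /-pa/, and voiceless stops become voiced after a nasal.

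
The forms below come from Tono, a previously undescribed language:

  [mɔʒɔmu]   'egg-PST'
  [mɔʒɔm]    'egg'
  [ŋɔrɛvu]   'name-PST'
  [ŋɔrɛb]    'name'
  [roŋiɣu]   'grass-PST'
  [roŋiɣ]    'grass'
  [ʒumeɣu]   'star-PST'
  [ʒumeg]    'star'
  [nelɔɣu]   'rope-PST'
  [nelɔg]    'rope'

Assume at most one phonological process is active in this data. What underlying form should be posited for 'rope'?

/nelɔg/

'rope' shows [ɣ] ~ [g] at the end of the stem ([nelɔɣu] vs [nelɔg]).
Compare 'grass', with invariant [ɣ] in [roŋiɣu] and [roŋiɣ]: an analysis with underlying /ɣ/ and a rule producing [g] in isolation would wrongly predict alternation here too.
Therefore /g/ is basic and [ɣ] is derived by intervocalic spirantization (voiced stops become fricatives between vowels).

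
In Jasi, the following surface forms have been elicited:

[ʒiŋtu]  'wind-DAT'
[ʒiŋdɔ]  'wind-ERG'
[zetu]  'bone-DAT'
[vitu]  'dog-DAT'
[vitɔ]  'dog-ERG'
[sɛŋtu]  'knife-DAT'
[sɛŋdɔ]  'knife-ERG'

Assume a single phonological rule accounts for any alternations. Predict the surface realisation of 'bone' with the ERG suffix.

[zetɔ]

The ERG morpheme has two allomorphs, [-dɔ] and [-tɔ].
The DAT suffix, which begins with [t], is invariant after every stem; so [t] is not altered by any rule here.
The ERG suffix is therefore /-dɔ/ underlyingly, with post-vocalic devoicing: voiced stops become voiceless after a vowel.
After 'bone', which ends in a vowel, the suffix surfaces as [-tɔ], giving [zetɔ].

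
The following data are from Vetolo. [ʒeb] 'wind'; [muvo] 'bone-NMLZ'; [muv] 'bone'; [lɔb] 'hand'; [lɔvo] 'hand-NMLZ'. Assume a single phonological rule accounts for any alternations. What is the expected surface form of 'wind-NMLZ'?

[ʒevo]

The stem for 'hand' ends in [b] in [lɔb] but [v] in [lɔvo].
The stem 'bone' ([muv], [muvo]) shows [v] unchanged in both environments, so [v] cannot be basic with [b] derived in isolation.
The alternation reflects intervocalic spirantization: voiced stops become fricatives between vowels. /b/ is underlying.
From [ʒeb] the stem 'wind' is /ʒeb/; between vowels this yields [ʒevo].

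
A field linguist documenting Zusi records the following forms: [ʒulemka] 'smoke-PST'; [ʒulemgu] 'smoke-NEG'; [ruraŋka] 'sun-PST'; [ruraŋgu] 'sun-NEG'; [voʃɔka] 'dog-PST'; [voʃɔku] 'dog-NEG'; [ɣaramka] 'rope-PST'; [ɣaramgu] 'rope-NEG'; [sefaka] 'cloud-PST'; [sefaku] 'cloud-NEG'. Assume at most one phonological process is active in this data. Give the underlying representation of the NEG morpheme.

The NEG suffix surfaces as [-gu] and [-ku], depending on the final segment of the stem.
By contrast the PST suffix keeps its initial [k] throughout — that segment must be underlying.
So the underlying form is /-gu/, and voiced stops become voiceless after a vowel.

/-gu/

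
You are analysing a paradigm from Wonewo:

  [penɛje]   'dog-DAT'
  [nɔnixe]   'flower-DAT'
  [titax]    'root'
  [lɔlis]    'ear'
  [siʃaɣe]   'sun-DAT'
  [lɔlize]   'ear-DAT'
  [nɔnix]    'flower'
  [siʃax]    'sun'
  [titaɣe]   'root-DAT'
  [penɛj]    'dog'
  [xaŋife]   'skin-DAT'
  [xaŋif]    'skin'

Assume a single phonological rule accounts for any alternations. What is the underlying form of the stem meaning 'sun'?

/siʃaɣ/

The stem for 'sun' ends in [ɣ] in [siʃaɣe] but [x] in [siʃax].
The stem 'flower' ([nɔnixe], [nɔnix]) shows [x] unchanged in both environments, so [x] cannot be basic with [ɣ] derived before the DAT suffix.
Therefore /ɣ/ is basic and [x] is derived by word-final obstruent devoicing (voiced obstruents become voiceless word-finally).
So 'sun' = /siʃaɣ/.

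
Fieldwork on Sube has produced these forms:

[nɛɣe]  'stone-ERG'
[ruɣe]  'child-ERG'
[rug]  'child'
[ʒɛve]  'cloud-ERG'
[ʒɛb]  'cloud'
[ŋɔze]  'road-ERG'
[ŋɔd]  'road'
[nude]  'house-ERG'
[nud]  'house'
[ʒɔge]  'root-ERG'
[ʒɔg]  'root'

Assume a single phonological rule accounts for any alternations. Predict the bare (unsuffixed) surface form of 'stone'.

In [ruɣe] and [rug] the final segment of 'child' alternates: [ɣ] ~ [g].
But 'root' keeps [g] in both environments ([ʒɔge], [ʒɔg]), so there is no rule changing /g/ to [ɣ] before the ERG suffix.
The underlying segment must be /ɣ/; voiced fricatives become stops word-finally, yielding [g] there.
The one attested form of 'stone', [nɛɣe], shows underlying /nɛɣ/. Applying the same rule word-finally gives [nɛg].

[nɛg]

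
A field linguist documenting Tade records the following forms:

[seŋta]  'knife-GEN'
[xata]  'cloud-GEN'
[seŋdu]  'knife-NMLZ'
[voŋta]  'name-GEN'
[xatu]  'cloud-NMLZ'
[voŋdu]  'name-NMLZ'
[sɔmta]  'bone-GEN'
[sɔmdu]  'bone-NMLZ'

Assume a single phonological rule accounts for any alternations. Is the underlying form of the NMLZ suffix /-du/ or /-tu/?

The NMLZ morpheme has two allomorphs, [-du] and [-tu].
The GEN suffix, which begins with [t], is invariant after every stem; so [t] is not altered by any rule here.
The NMLZ suffix is therefore /-du/ underlyingly, with post-vocalic devoicing: voiced stops become voiceless after a vowel.

/-du/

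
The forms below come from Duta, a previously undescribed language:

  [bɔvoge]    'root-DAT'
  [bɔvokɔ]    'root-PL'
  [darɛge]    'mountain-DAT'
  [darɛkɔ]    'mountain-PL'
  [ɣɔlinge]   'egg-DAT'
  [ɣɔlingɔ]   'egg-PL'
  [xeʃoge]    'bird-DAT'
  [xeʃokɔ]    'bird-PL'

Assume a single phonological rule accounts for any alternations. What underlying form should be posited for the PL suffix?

/-kɔ/

The PL suffix surfaces as [-gɔ] and [-kɔ], depending on the final segment of the stem.
The DAT suffix, which begins with [g], is invariant after every stem; so [g] is not altered by any rule here.
So the underlying form is /-kɔ/, and voiceless stops become voiced after a nasal.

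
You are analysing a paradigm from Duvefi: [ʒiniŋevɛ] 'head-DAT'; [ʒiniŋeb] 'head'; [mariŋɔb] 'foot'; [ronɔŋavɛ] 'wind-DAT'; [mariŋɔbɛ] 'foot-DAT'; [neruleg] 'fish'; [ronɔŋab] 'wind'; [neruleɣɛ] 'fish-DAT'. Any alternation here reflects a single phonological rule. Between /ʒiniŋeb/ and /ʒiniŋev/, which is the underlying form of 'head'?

In [ʒiniŋeb] and [ʒiniŋevɛ] the final segment of 'head' alternates: [b] ~ [v].
If /b/ were underlying and a rule turned it into [v] before the DAT suffix, 'foot' would also alternate; but it has [b] in both [mariŋɔb] and [mariŋɔbɛ].
The underlying segment must be /v/; voiced fricatives become stops word-finally, yielding [b] there.

/ʒiniŋev/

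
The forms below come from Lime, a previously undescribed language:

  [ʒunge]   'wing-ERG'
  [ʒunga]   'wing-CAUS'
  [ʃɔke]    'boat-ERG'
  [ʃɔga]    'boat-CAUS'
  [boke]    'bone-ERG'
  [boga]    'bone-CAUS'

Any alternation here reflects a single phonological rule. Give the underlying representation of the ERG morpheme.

/-ke/

The ERG suffix surfaces as [-ge] and [-ke], depending on the final segment of the stem.
The CAUS suffix, which begins with [g], is invariant after every stem; so [g] is not altered by any rule here.
The ERG suffix is therefore /-ke/ underlyingly, with post-nasal voicing: voiceless stops become voiced after a nasal.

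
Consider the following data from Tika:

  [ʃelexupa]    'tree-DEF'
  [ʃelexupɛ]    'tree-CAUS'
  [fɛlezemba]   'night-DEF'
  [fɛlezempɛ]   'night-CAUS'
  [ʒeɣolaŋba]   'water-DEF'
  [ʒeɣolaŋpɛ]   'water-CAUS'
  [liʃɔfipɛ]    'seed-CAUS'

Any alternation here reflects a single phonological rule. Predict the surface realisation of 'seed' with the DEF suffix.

[liʃɔfipa]

The DEF morpheme has two allomorphs, [-ba] and [-pa].
By contrast the CAUS suffix keeps its initial [p] throughout — that segment must be underlying.
The DEF suffix is therefore /-ba/ underlyingly, with post-vocalic devoicing: voiced stops become voiceless after a vowel.
After 'seed', which ends in a vowel, the suffix surfaces as [-pa], giving [liʃɔfipa].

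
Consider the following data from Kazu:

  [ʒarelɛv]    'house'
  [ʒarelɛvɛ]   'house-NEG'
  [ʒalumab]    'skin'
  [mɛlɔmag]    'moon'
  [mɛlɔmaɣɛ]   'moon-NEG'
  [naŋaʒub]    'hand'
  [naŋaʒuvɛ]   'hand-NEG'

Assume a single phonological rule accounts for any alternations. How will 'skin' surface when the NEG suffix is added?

[ʒalumavɛ]

The root 'hand' surfaces as [naŋaʒub] and [naŋaʒuvɛ], with a stem-final [b] ~ [v] alternation.
If /v/ were underlying and a rule turned it into [b] in isolation, 'house' would also alternate; but it has [v] in both [ʒarelɛv] and [ʒarelɛvɛ].
The underlying segment must be /b/; voiced stops become fricatives between vowels, yielding [v] there.
From [ʒalumab] the stem 'skin' is /ʒalumab/; between vowels this yields [ʒalumavɛ].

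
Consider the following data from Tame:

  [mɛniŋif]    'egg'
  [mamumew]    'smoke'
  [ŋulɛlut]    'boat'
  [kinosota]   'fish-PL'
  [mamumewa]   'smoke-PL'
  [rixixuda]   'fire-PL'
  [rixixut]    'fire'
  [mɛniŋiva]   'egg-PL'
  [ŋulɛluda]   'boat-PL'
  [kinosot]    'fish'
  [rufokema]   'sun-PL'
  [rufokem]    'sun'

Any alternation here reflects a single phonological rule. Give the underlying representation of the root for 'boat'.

'boat' shows [d] ~ [t] at the end of the stem ([ŋulɛluda] vs [ŋulɛlut]).
The stem 'fish' ([kinosota], [kinosot]) shows [t] unchanged in both environments, so [t] cannot be basic with [d] derived before the PL suffix.
So /d/ is underlying, and a rule of word-final obstruent devoicing — voiced obstruents become voiceless word-finally — gives [t].
Hence 'boat' is /ŋulɛlud/ underlyingly.

/ŋulɛlud/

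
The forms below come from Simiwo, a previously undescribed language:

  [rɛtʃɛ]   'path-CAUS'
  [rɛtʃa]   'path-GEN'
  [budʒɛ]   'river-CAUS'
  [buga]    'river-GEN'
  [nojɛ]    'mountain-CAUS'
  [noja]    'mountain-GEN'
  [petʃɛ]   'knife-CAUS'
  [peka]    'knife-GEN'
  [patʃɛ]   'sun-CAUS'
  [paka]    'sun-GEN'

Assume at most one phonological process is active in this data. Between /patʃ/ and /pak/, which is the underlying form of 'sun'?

/pak/

The root 'sun' surfaces as [patʃɛ] and [paka], with a stem-final [tʃ] ~ [k] alternation.
If /tʃ/ were underlying and a rule turned it into [k] before the GEN suffix, 'path' would also alternate; but it has [tʃ] in both [rɛtʃɛ] and [rɛtʃa].
Therefore /k/ is basic and [tʃ] is derived by palatalization before a front vowel (/k/ and /g/ become palato-alveolar [tʃ] and [dʒ] before a front vowel).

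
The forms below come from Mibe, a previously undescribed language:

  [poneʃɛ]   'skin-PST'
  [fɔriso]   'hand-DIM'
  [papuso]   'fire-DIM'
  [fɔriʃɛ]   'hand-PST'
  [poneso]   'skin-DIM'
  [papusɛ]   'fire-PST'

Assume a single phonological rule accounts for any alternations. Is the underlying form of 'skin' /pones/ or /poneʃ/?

In [poneso] and [poneʃɛ] the final segment of 'skin' alternates: [s] ~ [ʃ].
But 'fire' keeps [s] in both environments ([papuso], [papusɛ]), so there is no rule changing /s/ to [ʃ] before the PST suffix.
The alternation reflects depalatalization: palato-alveolar /ʃ/ becomes [s] when no front vowel follows. /ʃ/ is underlying.

/poneʃ/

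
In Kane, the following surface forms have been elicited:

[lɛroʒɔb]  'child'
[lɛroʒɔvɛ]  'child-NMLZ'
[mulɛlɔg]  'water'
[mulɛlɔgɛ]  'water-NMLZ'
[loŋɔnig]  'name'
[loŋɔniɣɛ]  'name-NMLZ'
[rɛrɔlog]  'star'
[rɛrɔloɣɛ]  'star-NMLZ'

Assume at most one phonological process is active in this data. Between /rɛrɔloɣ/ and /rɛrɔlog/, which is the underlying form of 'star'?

In [rɛrɔlog] and [rɛrɔloɣɛ] the final segment of 'star' alternates: [g] ~ [ɣ].
But 'water' keeps [g] in both environments ([mulɛlɔg], [mulɛlɔgɛ]), so there is no rule changing /g/ to [ɣ] before the NMLZ suffix.
The alternation reflects word-final hardening: voiced fricatives become stops word-finally. /ɣ/ is underlying.

/rɛrɔloɣ/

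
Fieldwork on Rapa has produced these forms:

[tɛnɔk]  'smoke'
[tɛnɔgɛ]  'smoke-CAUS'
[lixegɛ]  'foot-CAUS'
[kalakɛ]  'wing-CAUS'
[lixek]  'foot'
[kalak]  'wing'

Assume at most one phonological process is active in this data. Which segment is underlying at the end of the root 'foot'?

In [lixegɛ] and [lixek] the final segment of 'foot' alternates: [g] ~ [k].
If /k/ were underlying and a rule turned it into [g] before the CAUS suffix, 'wing' would also alternate; but it has [k] in both [kalakɛ] and [kalak].
The underlying segment must be /g/; voiced obstruents become voiceless word-finally, yielding [k] there.

/g/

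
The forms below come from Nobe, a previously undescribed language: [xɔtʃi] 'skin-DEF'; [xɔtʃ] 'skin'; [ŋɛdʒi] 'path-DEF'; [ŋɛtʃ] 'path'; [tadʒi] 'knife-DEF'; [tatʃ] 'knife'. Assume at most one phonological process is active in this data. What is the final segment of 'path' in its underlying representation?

The stem for 'path' ends in [dʒ] in [ŋɛdʒi] but [tʃ] in [ŋɛtʃ].
But 'skin' keeps [tʃ] in both environments ([xɔtʃi], [xɔtʃ]), so there is no rule changing /tʃ/ to [dʒ] before the DEF suffix.
The alternation reflects word-final obstruent devoicing: voiced obstruents become voiceless word-finally. /dʒ/ is underlying.

/dʒ/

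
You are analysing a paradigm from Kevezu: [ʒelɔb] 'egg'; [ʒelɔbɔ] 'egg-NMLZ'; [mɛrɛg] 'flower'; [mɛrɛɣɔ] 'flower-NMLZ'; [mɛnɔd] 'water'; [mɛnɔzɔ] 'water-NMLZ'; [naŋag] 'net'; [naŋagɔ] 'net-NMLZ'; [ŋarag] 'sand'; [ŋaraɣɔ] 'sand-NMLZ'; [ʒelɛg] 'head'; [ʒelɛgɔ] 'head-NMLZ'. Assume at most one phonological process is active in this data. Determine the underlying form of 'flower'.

/mɛrɛɣ/

In [mɛrɛg] and [mɛrɛɣɔ] the final segment of 'flower' alternates: [g] ~ [ɣ].
If /g/ were underlying and a rule turned it into [ɣ] before the NMLZ suffix, 'net' would also alternate; but it has [g] in both [naŋag] and [naŋagɔ].
The alternation reflects word-final hardening: voiced fricatives become stops word-finally. /ɣ/ is underlying.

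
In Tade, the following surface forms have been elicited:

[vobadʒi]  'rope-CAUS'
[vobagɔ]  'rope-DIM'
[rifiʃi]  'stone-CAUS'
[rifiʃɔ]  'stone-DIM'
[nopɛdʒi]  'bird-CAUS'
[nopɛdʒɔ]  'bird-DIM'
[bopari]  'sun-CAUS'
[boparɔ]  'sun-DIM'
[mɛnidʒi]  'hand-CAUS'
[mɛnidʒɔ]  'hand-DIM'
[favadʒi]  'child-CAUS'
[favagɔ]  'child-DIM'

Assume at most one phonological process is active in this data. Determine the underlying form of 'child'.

In [favadʒi] and [favagɔ] the final segment of 'child' alternates: [dʒ] ~ [g].
Compare 'bird', with invariant [dʒ] in [nopɛdʒi] and [nopɛdʒɔ]: an analysis with underlying /dʒ/ and a rule producing [g] before the DIM suffix would wrongly predict alternation here too.
The alternation reflects palatalization before a front vowel: /g/ becomes palato-alveolar [dʒ] before a front vowel. /g/ is underlying.

/favag/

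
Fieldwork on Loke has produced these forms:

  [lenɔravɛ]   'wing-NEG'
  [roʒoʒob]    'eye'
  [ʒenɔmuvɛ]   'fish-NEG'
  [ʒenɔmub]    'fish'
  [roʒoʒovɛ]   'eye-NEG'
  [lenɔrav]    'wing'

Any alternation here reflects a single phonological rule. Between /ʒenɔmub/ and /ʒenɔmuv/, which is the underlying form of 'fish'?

/ʒenɔmub/

In [ʒenɔmub] and [ʒenɔmuvɛ] the final segment of 'fish' alternates: [b] ~ [v].
If /v/ were underlying and a rule turned it into [b] in isolation, 'wing' would also alternate; but it has [v] in both [lenɔrav] and [lenɔravɛ].
The alternation reflects intervocalic spirantization: voiced stops become fricatives between vowels. /b/ is underlying.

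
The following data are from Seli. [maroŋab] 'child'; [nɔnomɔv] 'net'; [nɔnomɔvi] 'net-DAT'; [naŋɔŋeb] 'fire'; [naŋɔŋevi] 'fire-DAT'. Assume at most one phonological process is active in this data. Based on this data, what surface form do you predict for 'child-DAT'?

[maroŋavi]

In [naŋɔŋeb] and [naŋɔŋevi] the final segment of 'fire' alternates: [b] ~ [v].
The stem 'net' ([nɔnomɔv], [nɔnomɔvi]) shows [v] unchanged in both environments, so [v] cannot be basic with [b] derived in isolation.
Therefore /b/ is basic and [v] is derived by intervocalic spirantization (voiced stops become fricatives between vowels).
From [maroŋab] the stem 'child' is /maroŋab/; between vowels this yields [maroŋavi].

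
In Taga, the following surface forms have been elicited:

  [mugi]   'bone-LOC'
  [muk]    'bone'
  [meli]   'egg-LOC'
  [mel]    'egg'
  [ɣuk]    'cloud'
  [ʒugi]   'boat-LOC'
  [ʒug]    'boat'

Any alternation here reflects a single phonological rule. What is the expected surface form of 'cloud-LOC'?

[ɣugi]

The root 'bone' surfaces as [mugi] and [muk], with a stem-final [g] ~ [k] alternation.
Compare 'boat', with invariant [g] in [ʒugi] and [ʒug]: an analysis with underlying /g/ and a rule producing [k] in isolation would wrongly predict alternation here too.
The alternation reflects intervocalic voicing: voiceless stops become voiced between vowels. /k/ is underlying.
The one attested form of 'cloud', [ɣuk], shows underlying /ɣuk/. Applying the same rule between vowels gives [ɣugi].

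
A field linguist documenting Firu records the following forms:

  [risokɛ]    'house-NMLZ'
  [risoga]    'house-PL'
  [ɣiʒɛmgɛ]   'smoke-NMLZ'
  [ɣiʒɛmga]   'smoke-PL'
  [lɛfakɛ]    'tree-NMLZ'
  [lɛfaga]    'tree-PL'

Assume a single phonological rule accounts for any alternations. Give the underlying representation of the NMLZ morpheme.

The NMLZ suffix surfaces as [-gɛ] and [-kɛ], depending on the final segment of the stem.
The PL suffix, which begins with [g], is invariant after every stem; so [g] is not altered by any rule here.
The NMLZ suffix is therefore /-kɛ/ underlyingly, with post-nasal voicing: voiceless stops become voiced after a nasal.

/-kɛ/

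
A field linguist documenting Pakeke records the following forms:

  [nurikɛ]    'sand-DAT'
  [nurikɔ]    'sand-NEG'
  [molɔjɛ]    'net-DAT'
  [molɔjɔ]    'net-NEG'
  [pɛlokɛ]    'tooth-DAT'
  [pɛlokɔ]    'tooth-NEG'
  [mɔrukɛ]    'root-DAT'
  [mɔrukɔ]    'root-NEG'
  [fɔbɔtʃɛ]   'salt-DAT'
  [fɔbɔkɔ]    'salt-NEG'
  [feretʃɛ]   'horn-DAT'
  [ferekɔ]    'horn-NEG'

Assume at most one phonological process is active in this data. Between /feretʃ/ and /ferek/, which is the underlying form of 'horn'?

'horn' shows [tʃ] ~ [k] at the end of the stem ([feretʃɛ] vs [ferekɔ]).
The stem 'sand' ([nurikɛ], [nurikɔ]) shows [k] unchanged in both environments, so [k] cannot be basic with [tʃ] derived before the DAT suffix.
The underlying segment must be /tʃ/; palato-alveolar /tʃ/ becomes [k] when no front vowel follows, yielding [k] there.

/feretʃ/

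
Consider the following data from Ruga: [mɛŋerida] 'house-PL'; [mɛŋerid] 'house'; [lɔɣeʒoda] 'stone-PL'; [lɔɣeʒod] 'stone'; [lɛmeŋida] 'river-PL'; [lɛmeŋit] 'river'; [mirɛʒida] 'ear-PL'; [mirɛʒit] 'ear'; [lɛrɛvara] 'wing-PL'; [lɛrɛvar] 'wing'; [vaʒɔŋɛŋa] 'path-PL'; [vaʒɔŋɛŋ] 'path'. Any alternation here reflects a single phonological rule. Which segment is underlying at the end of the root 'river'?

The root 'river' surfaces as [lɛmeŋida] and [lɛmeŋit], with a stem-final [d] ~ [t] alternation.
But 'stone' keeps [d] in both environments ([lɔɣeʒoda], [lɔɣeʒod]), so there is no rule changing /d/ to [t] in isolation.
So /t/ is underlying, and a rule of intervocalic voicing — voiceless stops become voiced between vowels — gives [d].

/t/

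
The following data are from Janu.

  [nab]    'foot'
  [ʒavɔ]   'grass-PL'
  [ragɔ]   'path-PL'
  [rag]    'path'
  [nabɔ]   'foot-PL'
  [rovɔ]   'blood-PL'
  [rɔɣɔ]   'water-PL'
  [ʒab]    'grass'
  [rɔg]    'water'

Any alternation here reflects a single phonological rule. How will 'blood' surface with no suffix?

'grass' shows [b] ~ [v] at the end of the stem ([ʒab] vs [ʒavɔ]).
But 'foot' keeps [b] in both environments ([nab], [nabɔ]), so there is no rule changing /b/ to [v] before the PL suffix.
The underlying segment must be /v/; voiced fricatives become stops word-finally, yielding [b] there.
The one attested form of 'blood', [rovɔ], shows underlying /rov/. Applying the same rule word-finally gives [rob].

[rob]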